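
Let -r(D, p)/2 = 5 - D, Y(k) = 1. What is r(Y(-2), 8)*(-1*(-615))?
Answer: -4920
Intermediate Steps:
r(D, p) = -10 + 2*D (r(D, p) = -2*(5 - D) = -10 + 2*D)
r(Y(-2), 8)*(-1*(-615)) = (-10 + 2*1)*(-1*(-615)) = (-10 + 2)*615 = -8*615 = -4920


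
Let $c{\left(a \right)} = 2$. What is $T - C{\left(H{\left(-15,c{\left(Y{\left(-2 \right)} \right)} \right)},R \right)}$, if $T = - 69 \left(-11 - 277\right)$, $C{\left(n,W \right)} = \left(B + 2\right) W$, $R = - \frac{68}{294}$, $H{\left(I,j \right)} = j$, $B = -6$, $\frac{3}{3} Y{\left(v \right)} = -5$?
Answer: $\frac{2921048}{147} \approx 19871.0$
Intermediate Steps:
$Y{\left(v \right)} = -5$
$R = - \frac{34}{147}$ ($R = \left(-68\right) \frac{1}{294} = - \frac{34}{147} \approx -0.23129$)
$C{\left(n,W \right)} = - 4 W$ ($C{\left(n,W \right)} = \left(-6 + 2\right) W = - 4 W$)
$T = 19872$ ($T = \left(-69\right) \left(-288\right) = 19872$)
$T - C{\left(H{\left(-15,c{\left(Y{\left(-2 \right)} \right)} \right)},R \right)} = 19872 - \left(-4\right) \left(- \frac{34}{147}\right) = 19872 - \frac{136}{147} = \frac{2921048}{147}$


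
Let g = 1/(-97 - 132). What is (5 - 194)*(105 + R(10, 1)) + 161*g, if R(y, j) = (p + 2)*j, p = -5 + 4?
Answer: -4587947/229 ≈ -20035.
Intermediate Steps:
p = -1
R(y, j) = j (R(y, j) = (-1 + 2)*j = 1*j = j)
g = -1/229 (g = 1/(-229) = -1/229 ≈ -0.0043668)
(5 - 194)*(105 + R(10, 1)) + 161*g = (5 - 194)*(105 + 1) + 161*(-1/229) = -189*106 - 161/229 = -20034 - 161/229 = -4587947/229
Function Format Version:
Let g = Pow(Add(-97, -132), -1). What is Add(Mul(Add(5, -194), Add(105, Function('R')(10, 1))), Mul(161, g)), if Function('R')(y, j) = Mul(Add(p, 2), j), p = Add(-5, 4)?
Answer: Rational(-4587947, 229) ≈ -20035.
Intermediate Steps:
p = -1
Function('R')(y, j) = j (Function('R')(y, j) = Mul(Add(-1, 2), j) = Mul(1, j) = j)
g = Rational(-1, 229) (g = Pow(-229, -1) = Rational(-1, 229) ≈ -0.0043668)
Add(Mul(Add(5, -194), Add(105, Function('R')(10, 1))), Mul(161, g)) = Add(Mul(Add(5, -194), Add(105, 1)), Mul(161, Rational(-1, 229))) = Add(Mul(-189, 106), Rational(-161, 229)) = Add(-20034, Rational(-161, 229)) = Rational(-4587947, 229)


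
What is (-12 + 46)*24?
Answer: 816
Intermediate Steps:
(-12 + 46)*24 = 34*24 = 816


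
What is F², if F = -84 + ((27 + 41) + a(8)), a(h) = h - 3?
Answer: 121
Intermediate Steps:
a(h) = -3 + h
F = -11 (F = -84 + ((27 + 41) + (-3 + 8)) = -84 + (68 + 5) = -84 + 73 = -11)
F² = (-11)² = 121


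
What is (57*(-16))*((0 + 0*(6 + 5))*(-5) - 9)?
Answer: 8208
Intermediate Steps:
(57*(-16))*((0 + 0*(6 + 5))*(-5) - 9) = -912*((0 + 0*11)*(-5) - 9) = -912*((0 + 0)*(-5) - 9) = -912*(0*(-5) - 9) = -912*(0 - 9) = -912*(-9) = 8208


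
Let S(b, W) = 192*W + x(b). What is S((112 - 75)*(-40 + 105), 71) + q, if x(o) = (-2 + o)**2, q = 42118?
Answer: 5830159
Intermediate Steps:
S(b, W) = (-2 + b)**2 + 192*W (S(b, W) = 192*W + (-2 + b)**2 = (-2 + b)**2 + 192*W)
S((112 - 75)*(-40 + 105), 71) + q = ((-2 + (112 - 75)*(-40 + 105))**2 + 192*71) + 42118 = ((-2 + 37*65)**2 + 13632) + 42118 = ((-2 + 2405)**2 + 13632) + 42118 = (2403**2 + 13632) + 42118 = (5774409 + 13632) + 42118 = 5788041 + 42118 = 5830159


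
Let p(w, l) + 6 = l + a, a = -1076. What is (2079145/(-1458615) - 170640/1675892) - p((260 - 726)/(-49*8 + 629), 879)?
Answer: 24624818250440/122224060479 ≈ 201.47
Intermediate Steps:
p(w, l) = -1082 + l (p(w, l) = -6 + (l - 1076) = -6 + (-1076 + l) = -1082 + l)
(2079145/(-1458615) - 170640/1675892) - p((260 - 726)/(-49*8 + 629), 879) = (2079145/(-1458615) - 170640/1675892) - (-1082 + 879) = (2079145*(-1/1458615) - 170640*1/1675892) - 1*(-203) = (-415829/291723 - 42660/418973) + 203 = -186666026797/122224060479 + 203 = 24624818250440/122224060479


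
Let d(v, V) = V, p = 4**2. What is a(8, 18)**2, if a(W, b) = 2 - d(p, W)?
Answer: 36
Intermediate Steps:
p = 16
a(W, b) = 2 - W
a(8, 18)**2 = (2 - 1*8)**2 = (2 - 8)**2 = (-6)**2 = 36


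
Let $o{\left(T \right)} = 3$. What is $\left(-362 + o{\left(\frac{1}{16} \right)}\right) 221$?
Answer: $-79339$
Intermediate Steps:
$\left(-362 + o{\left(\frac{1}{16} \right)}\right) 221 = \left(-362 + 3\right) 221 = \left(-359\right) 221 = -79339$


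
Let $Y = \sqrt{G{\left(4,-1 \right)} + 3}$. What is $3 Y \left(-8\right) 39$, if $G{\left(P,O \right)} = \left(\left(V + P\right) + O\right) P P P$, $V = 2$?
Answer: $- 936 \sqrt{323} \approx -16822.0$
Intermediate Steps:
$G{\left(P,O \right)} = P^{3} \left(2 + O + P\right)$ ($G{\left(P,O \right)} = \left(\left(2 + P\right) + O\right) P P P = \left(2 + O + P\right) P P^{2} = P \left(2 + O + P\right) P^{2} = P^{3} \left(2 + O + P\right)$)
$Y = \sqrt{323}$ ($Y = \sqrt{4^{3} \left(2 - 1 + 4\right) + 3} = \sqrt{64 \cdot 5 + 3} = \sqrt{320 + 3} = \sqrt{323} \approx 17.972$)
$3 Y \left(-8\right) 39 = 3 \sqrt{323} \left(-8\right) 39 = - 24 \sqrt{323} \cdot 39 = - 936 \sqrt{323}$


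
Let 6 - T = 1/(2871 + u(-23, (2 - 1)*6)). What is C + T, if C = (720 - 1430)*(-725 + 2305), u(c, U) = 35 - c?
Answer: -3285734627/2929 ≈ -1.1218e+6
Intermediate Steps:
C = -1121800 (C = -710*1580 = -1121800)
T = 17573/2929 (T = 6 - 1/(2871 + (35 - 1*(-23))) = 6 - 1/(2871 + (35 + 23)) = 6 - 1/(2871 + 58) = 6 - 1/2929 = 17573/2929 ≈ 5.9997)
C + T = -1121800 + 17573/2929 = -3285734627/2929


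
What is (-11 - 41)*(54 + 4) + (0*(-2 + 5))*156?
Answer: -3016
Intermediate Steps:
(-11 - 41)*(54 + 4) + (0*(-2 + 5))*156 = -52*58 + (0*3)*156 = -3016 + 0*156 = -3016 + 0 = -3016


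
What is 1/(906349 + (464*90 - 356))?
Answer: 1/947753 ≈ 1.0551e-6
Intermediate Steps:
1/(906349 + (464*90 - 356)) = 1/(906349 + (41760 - 356)) = 1/(906349 + 41404) = 1/947753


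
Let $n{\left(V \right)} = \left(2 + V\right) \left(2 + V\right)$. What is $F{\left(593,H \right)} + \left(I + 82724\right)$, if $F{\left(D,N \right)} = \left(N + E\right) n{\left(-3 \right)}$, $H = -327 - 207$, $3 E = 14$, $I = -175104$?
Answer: $- \frac{278728}{3} \approx -92909.0$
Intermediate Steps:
$n{\left(V \right)} = \left(2 + V\right)^{2}$
$E = \frac{14}{3}$ ($E = \frac{1}{3} \cdot 14 = \frac{14}{3} \approx 4.6667$)
$H = -534$
$F{\left(D,N \right)} = \frac{14}{3} + N$ ($F{\left(D,N \right)} = \left(N + \frac{14}{3}\right) \left(2 - 3\right)^{2} = \left(\frac{14}{3} + N\right) \left(-1\right)^{2} = \left(\frac{14}{3} + N\right) 1 = \frac{14}{3} + N$)
$F{\left(593,H \right)} + \left(I + 82724\right) = \left(\frac{14}{3} - 534\right) + \left(-175104 + 82724\right) = - \frac{1588}{3} - 92380 = - \frac{278728}{3}$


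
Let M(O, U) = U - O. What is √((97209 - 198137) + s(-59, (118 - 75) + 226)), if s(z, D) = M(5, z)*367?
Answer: 144*I*√6 ≈ 352.73*I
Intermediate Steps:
s(z, D) = -1835 + 367*z (s(z, D) = (z - 1*5)*367 = (z - 5)*367 = (-5 + z)*367 = -1835 + 367*z)
√((97209 - 198137) + s(-59, (118 - 75) + 226)) = √((97209 - 198137) + (-1835 + 367*(-59))) = √(-100928 + (-1835 - 21653)) = √(-100928 - 23488) = √(-124416) = 144*I*√6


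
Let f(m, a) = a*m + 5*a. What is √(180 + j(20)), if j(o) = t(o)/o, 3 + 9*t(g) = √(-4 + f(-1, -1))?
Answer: √(161985 + 10*I*√2)/30 ≈ 13.416 + 0.00058563*I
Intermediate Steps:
f(m, a) = 5*a + a*m
t(g) = -⅓ + 2*I*√2/9 (t(g) = -⅓ + √(-4 - (5 - 1))/9 = -⅓ + √(-4 - 1*4)/9 = -⅓ + √(-4 - 4)/9 = -⅓ + √(-8)/9 = -⅓ + (2*I*√2)/9 = -⅓ + 2*I*√2/9)
j(o) = (-⅓ + 2*I*√2/9)/o
√(180 + j(20)) = √(180 + (⅑)*(-3 + 2*I*√2)/20) = √(180 + (⅑)*(1/20)*(-3 + 2*I*√2)) = √(180 + (-1/60 + I*√2/90)) = √(10799/60 + I*√2/90)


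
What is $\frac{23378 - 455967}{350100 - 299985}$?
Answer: $- \frac{432589}{50115} \approx -8.6319$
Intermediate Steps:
$\frac{23378 - 455967}{350100 - 299985} = - \frac{432589}{350100 - 299985} = - \frac{432589}{50115}$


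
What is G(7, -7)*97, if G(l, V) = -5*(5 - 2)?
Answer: -1455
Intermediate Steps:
G(l, V) = -15 (G(l, V) = -5*3 = -15)
G(7, -7)*97 = -15*97 = -1455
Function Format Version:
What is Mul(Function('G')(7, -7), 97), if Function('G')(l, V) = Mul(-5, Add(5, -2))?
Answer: -1455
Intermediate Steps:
Function('G')(l, V) = -15 (Function('G')(l, V) = Mul(-5, 3) = -15)
Mul(Function('G')(7, -7), 97) = Mul(-15, 97) = -1455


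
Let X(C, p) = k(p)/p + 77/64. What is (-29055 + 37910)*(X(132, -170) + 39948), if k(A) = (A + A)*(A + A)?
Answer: 22254642795/64 ≈ 3.4773e+8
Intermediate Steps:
k(A) = 4*A² (k(A) = (2*A)*(2*A) = 4*A²)
X(C, p) = 77/64 + 4*p (X(C, p) = (4*p²)/p + 77/64 = 4*p + 77*(1/64) = 4*p + 77/64 = 77/64 + 4*p)
(-29055 + 37910)*(X(132, -170) + 39948) = (-29055 + 37910)*((77/64 + 4*(-170)) + 39948) = 8855*((77/64 - 680) + 39948) = 8855*(-43443/64 + 39948) = 8855*(2513229/64) = 22254642795/64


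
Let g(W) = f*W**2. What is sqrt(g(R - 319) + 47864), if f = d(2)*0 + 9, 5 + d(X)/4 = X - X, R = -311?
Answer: 2*sqrt(904991) ≈ 1902.6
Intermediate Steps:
d(X) = -20 (d(X) = -20 + 4*(X - X) = -20 + 4*0 = -20 + 0 = -20)
f = 9 (f = -20*0 + 9 = 0 + 9 = 9)
g(W) = 9*W**2
sqrt(g(R - 319) + 47864) = sqrt(9*(-311 - 319)**2 + 47864) = sqrt(9*(-630)**2 + 47864) = sqrt(9*396900 + 47864) = sqrt(3572100 + 47864) = sqrt(3619964) = 2*sqrt(904991)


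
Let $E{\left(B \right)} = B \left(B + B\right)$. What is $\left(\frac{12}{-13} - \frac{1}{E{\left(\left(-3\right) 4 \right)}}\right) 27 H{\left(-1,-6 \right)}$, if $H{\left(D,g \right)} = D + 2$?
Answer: $- \frac{10407}{416} \approx -25.017$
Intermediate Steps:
$E{\left(B \right)} = 2 B^{2}$ ($E{\left(B \right)} = B 2 B = 2 B^{2}$)
$H{\left(D,g \right)} = 2 + D$
$\left(\frac{12}{-13} - \frac{1}{E{\left(\left(-3\right) 4 \right)}}\right) 27 H{\left(-1,-6 \right)} = \left(\frac{12}{-13} - \frac{1}{2 \left(\left(-3\right) 4\right)^{2}}\right) 27 \left(2 - 1\right) = \left(12 \left(- \frac{1}{13}\right) - \frac{1}{2 \left(-12\right)^{2}}\right) 27 \cdot 1 = \left(- \frac{12}{13} - \frac{1}{2 \cdot 144}\right) 27 \cdot 1 = \left(- \frac{12}{13} - \frac{1}{288}\right) 27 \cdot 1 = \left(- \frac{3469}{3744}\right) 27 \cdot 1 = \left(- \frac{10407}{416}\right) 1 = - \frac{10407}{416}$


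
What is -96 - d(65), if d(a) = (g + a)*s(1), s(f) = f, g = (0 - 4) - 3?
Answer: -154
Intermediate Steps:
g = -7 (g = -4 - 3 = -7)
d(a) = -7 + a (d(a) = (-7 + a)*1 = -7 + a)
-96 - d(65) = -96 - (-7 + 65) = -96 - 1*58 = -96 - 58 = -154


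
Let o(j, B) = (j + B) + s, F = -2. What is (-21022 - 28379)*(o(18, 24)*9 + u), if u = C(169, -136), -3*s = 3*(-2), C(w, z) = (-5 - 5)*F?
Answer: -20550816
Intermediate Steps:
C(w, z) = 20 (C(w, z) = (-5 - 5)*(-2) = -10*(-2) = 20)
s = 2 (s = -(-2) = -⅓*(-6) = 2)
o(j, B) = 2 + B + j (o(j, B) = (j + B) + 2 = (B + j) + 2 = 2 + B + j)
u = 20
(-21022 - 28379)*(o(18, 24)*9 + u) = (-21022 - 28379)*((2 + 24 + 18)*9 + 20) = -49401*(44*9 + 20) = -49401*(396 + 20) = -49401*416 = -20550816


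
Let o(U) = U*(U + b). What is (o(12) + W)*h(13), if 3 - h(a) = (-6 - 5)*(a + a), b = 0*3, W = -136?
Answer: 2312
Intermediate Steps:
b = 0
h(a) = 3 + 22*a (h(a) = 3 - (-6 - 5)*(a + a) = 3 - (-11)*2*a = 3 - (-22)*a = 3 + 22*a)
o(U) = U² (o(U) = U*(U + 0) = U*U = U²)
(o(12) + W)*h(13) = (12² - 136)*(3 + 22*13) = (144 - 136)*(3 + 286) = 8*289 = 2312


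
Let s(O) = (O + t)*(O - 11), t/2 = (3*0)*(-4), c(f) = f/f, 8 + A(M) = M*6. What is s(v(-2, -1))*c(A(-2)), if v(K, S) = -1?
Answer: 12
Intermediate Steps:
A(M) = -8 + 6*M (A(M) = -8 + M*6 = -8 + 6*M)
c(f) = 1
t = 0 (t = 2*((3*0)*(-4)) = 2*(0*(-4)) = 2*0 = 0)
s(O) = O*(-11 + O) (s(O) = (O + 0)*(O - 11) = O*(-11 + O))
s(v(-2, -1))*c(A(-2)) = -(-11 - 1)*1 = -1*(-12)*1 = 12*1 = 12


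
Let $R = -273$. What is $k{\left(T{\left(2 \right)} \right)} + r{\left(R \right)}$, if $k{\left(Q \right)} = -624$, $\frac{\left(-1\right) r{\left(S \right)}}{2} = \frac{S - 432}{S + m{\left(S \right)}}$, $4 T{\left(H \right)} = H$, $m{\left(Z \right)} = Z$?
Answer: $- \frac{57019}{91} \approx -626.58$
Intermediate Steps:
$T{\left(H \right)} = \frac{H}{4}$
$r{\left(S \right)} = - \frac{-432 + S}{S}$ ($r{\left(S \right)} = - 2 \frac{S - 432}{S + S} = - 2 \frac{-432 + S}{2 S} = - \frac{-432 + S}{S}$)
$k{\left(T{\left(2 \right)} \right)} + r{\left(R \right)} = -624 + \frac{432 - -273}{-273} = -624 - \frac{432 + 273}{273} = -624 - \frac{235}{91} = - \frac{57019}{91}$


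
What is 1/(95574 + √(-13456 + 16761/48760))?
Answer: 4660188240/445393486947559 - 14*I*√163221064690/445393486947559 ≈ 1.0463e-5 - 1.2699e-8*I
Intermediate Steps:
1/(95574 + √(-13456 + 16761/48760)) = 1/(95574 + √(-656097799/48760)) = 1/(95574 + 7*I*√163221064690/24380)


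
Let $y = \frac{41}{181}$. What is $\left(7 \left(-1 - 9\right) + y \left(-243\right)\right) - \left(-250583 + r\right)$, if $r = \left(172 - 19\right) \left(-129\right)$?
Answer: $\frac{48905287}{181} \approx 2.702 \cdot 10^{5}$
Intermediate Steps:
$y = \frac{41}{181}$ ($y = 41 \cdot \frac{1}{181} = \frac{41}{181} \approx 0.22652$)
$r = -19737$ ($r = 153 \left(-129\right) = -19737$)
$\left(7 \left(-1 - 9\right) + y \left(-243\right)\right) - \left(-250583 + r\right) = \left(7 \left(-1 - 9\right) + \frac{41}{181} \left(-243\right)\right) - -270320 = \left(7 \left(-10\right) - \frac{9963}{181}\right) + \left(250583 + 19737\right) = \left(-70 - \frac{9963}{181}\right) + 270320 = - \frac{22633}{181} + 270320 = \frac{48905287}{181}$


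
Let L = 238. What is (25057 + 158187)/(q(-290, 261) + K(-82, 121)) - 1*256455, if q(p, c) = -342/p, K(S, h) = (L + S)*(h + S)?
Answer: -226256755325/882351 ≈ -2.5643e+5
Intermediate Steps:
K(S, h) = (238 + S)*(S + h) (K(S, h) = (238 + S)*(h + S) = (238 + S)*(S + h))
(25057 + 158187)/(q(-290, 261) + K(-82, 121)) - 1*256455 = (25057 + 158187)/(-342/(-290) + ((-82)² + 238*(-82) + 238*121 - 82*121)) - 1*256455 = 183244/(-342*(-1/290) + (6724 - 19516 + 28798 - 9922)) - 256455 = 183244/(171/145 + 6084) - 256455 = 183244/(882351/145) - 256455 = 183244*(145/882351) - 256455 = 26570380/882351 - 256455 = -226256755325/882351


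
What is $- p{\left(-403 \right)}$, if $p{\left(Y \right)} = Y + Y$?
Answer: $806$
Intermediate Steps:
$p{\left(Y \right)} = 2 Y$
$- p{\left(-403 \right)} = - 2 \left(-403\right) = \left(-1\right) \left(-806\right) = 806$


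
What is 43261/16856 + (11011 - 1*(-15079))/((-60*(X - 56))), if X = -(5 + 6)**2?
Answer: 44960243/8950536 ≈ 5.0232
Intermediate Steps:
X = -121 (X = -1*11**2 = -1*121 = -121)
43261/16856 + (11011 - 1*(-15079))/((-60*(X - 56))) = 43261/16856 + (11011 - 1*(-15079))/((-60*(-121 - 56))) = 43261*(1/16856) + (11011 + 15079)/((-60*(-177))) = 43261/16856 + 26090/10620 = 43261/16856 + 26090*(1/10620) = 43261/16856 + 2609/1062 = 44960243/8950536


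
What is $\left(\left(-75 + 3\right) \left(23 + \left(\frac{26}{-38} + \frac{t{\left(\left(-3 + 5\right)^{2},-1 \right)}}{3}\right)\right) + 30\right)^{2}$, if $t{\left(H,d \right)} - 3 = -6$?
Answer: $\frac{817388100}{361} \approx 2.2642 \cdot 10^{6}$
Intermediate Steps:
$t{\left(H,d \right)} = -3$ ($t{\left(H,d \right)} = 3 - 6 = -3$)
$\left(\left(-75 + 3\right) \left(23 + \left(\frac{26}{-38} + \frac{t{\left(\left(-3 + 5\right)^{2},-1 \right)}}{3}\right)\right) + 30\right)^{2} = \left(\left(-75 + 3\right) \left(23 + \left(\frac{26}{-38} - \frac{3}{3}\right)\right) + 30\right)^{2} = \left(- 72 \left(23 + \left(26 \left(- \frac{1}{38}\right) - 1\right)\right) + 30\right)^{2} = \left(- 72 \left(23 - \frac{32}{19}\right) + 30\right)^{2} = \left(\left(-72\right) \frac{405}{19} + 30\right)^{2} = \left(- \frac{29160}{19} + 30\right)^{2} = \left(- \frac{28590}{19}\right)^{2} = \frac{817388100}{361}$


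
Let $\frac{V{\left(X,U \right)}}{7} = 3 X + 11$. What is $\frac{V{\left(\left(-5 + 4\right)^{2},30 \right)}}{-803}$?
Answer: $- \frac{98}{803} \approx -0.12204$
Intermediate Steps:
$V{\left(X,U \right)} = 77 + 21 X$ ($V{\left(X,U \right)} = 7 \left(3 X + 11\right) = 7 \left(11 + 3 X\right) = 77 + 21 X$)
$\frac{V{\left(\left(-5 + 4\right)^{2},30 \right)}}{-803} = \frac{77 + 21 \left(-5 + 4\right)^{2}}{-803} = \left(77 + 21 \left(-1\right)^{2}\right) \left(- \frac{1}{803}\right) = \left(77 + 21 \cdot 1\right) \left(- \frac{1}{803}\right) = \left(77 + 21\right) \left(- \frac{1}{803}\right) = 98 \left(- \frac{1}{803}\right) = - \frac{98}{803}$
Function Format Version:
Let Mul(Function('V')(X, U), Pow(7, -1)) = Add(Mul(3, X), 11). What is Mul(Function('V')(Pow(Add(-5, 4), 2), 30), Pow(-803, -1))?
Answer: Rational(-98, 803) ≈ -0.12204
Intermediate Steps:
Function('V')(X, U) = Add(77, Mul(21, X)) (Function('V')(X, U) = Mul(7, Add(Mul(3, X), 11)) = Mul(7, Add(11, Mul(3, X))) = Add(77, Mul(21, X)))
Mul(Function('V')(Pow(Add(-5, 4), 2), 30), Pow(-803, -1)) = Mul(Add(77, Mul(21, Pow(Add(-5, 4), 2))), Pow(-803, -1)) = Mul(Add(77, Mul(21, Pow(-1, 2))), Rational(-1, 803)) = Mul(Add(77, Mul(21, 1)), Rational(-1, 803)) = Mul(Add(77, 21), Rational(-1, 803)) = Mul(98, Rational(-1, 803)) = Rational(-98, 803)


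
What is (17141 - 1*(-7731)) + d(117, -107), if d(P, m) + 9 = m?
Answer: 24756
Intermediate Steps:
d(P, m) = -9 + m
(17141 - 1*(-7731)) + d(117, -107) = (17141 - 1*(-7731)) + (-9 - 107) = (17141 + 7731) - 116 = 24872 - 116 = 24756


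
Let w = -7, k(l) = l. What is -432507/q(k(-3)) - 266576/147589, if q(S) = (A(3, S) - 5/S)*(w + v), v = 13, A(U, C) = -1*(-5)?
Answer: -63843938663/5903560 ≈ -10814.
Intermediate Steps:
A(U, C) = 5
q(S) = 30 - 30/S (q(S) = (5 - 5/S)*(-7 + 13) = (5 - 5/S)*6 = 30 - 30/S)
-432507/q(k(-3)) - 266576/147589 = -432507/(30 - 30/(-3)) - 266576/147589 = -432507/(30 - 30*(-⅓)) - 266576*1/147589 = -432507/(30 + 10) - 266576/147589 = -432507/40 - 266576/147589 = -63843938663/5903560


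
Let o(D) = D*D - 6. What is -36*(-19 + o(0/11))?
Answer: 900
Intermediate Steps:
o(D) = -6 + D**2 (o(D) = D**2 - 6 = -6 + D**2)
-36*(-19 + o(0/11)) = -36*(-19 + (-6 + (0/11)**2)) = -36*(-19 + (-6 + (0*(1/11))**2)) = -36*(-19 + (-6 + 0**2)) = -36*(-19 + (-6 + 0)) = -36*(-19 - 6) = -36*(-25) = 900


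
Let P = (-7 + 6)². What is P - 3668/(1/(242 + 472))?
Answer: -2618951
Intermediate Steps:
P = 1 (P = (-1)² = 1)
P - 3668/(1/(242 + 472)) = 1 - 3668/(1/(242 + 472)) = 1 - 3668/(1/714) = 1 - 3668/1/714 = 1 - 3668*714 = 1 - 1*2618952 = 1 - 2618952 = -2618951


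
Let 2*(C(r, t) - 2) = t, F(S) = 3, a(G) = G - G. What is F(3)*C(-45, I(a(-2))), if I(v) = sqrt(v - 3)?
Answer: 6 + 3*I*sqrt(3)/2 ≈ 6.0 + 2.5981*I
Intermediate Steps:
a(G) = 0
I(v) = sqrt(-3 + v)
C(r, t) = 2 + t/2
F(3)*C(-45, I(a(-2))) = 3*(2 + sqrt(-3 + 0)/2) = 3*(2 + sqrt(-3)/2) = 3*(2 + (I*sqrt(3))/2) = 3*(2 + I*sqrt(3)/2) = 6 + 3*I*sqrt(3)/2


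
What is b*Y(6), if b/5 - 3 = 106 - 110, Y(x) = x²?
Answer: -180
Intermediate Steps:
b = -5 (b = 15 + 5*(106 - 110) = 15 + 5*(-4) = 15 - 20 = -5)
b*Y(6) = -5*6² = -5*36 = -180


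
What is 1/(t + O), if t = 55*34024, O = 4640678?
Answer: 1/6511998 ≈ 1.5356e-7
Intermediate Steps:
t = 1871320
1/(t + O) = 1/(1871320 + 4640678) = 1/6511998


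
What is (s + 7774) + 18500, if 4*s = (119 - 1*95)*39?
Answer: 26508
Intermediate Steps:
s = 234 (s = ((119 - 1*95)*39)/4 = ((119 - 95)*39)/4 = (24*39)/4 = (1/4)*936 = 234)
(s + 7774) + 18500 = (234 + 7774) + 18500 = 8008 + 18500 = 26508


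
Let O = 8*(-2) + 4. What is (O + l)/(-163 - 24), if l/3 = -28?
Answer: 96/187 ≈ 0.51337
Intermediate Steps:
l = -84 (l = 3*(-28) = -84)
O = -12 (O = -16 + 4 = -12)
(O + l)/(-163 - 24) = (-12 - 84)/(-163 - 24) = -96/(-187) = -96*(-1/187) = 96/187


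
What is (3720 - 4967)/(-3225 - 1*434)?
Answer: 1247/3659 ≈ 0.34080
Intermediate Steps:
(3720 - 4967)/(-3225 - 1*434) = -1247/(-3225 - 434) = -1247/(-3659) = -1247*(-1/3659) = 1247/3659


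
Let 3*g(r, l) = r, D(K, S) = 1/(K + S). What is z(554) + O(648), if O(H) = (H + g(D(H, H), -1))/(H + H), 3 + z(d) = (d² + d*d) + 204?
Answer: 3094021473409/5038848 ≈ 6.1403e+5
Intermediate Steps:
g(r, l) = r/3
z(d) = 201 + 2*d² (z(d) = -3 + ((d² + d*d) + 204) = -3 + ((d² + d²) + 204) = -3 + (2*d² + 204) = -3 + (204 + 2*d²) = 201 + 2*d²)
O(H) = (H + 1/(6*H))/(2*H) (O(H) = (H + 1/(3*(H + H)))/(H + H) = (H + 1/(3*((2*H))))/((2*H)) = (H + (1/(2*H))/3)*(1/(2*H)) = (H + 1/(6*H))*(1/(2*H)) = (H + 1/(6*H))/(2*H))
z(554) + O(648) = (201 + 2*554²) + (½ + (1/12)/648²) = (201 + 2*306916) + (½ + (1/12)*(1/419904)) = (201 + 613832) + (½ + 1/5038848) = 614033 + 2519425/5038848 = 3094021473409/5038848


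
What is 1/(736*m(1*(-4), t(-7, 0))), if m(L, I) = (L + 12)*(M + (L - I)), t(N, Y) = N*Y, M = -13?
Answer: -1/100096 ≈ -9.9904e-6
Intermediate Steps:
m(L, I) = (12 + L)*(-13 + L - I) (m(L, I) = (L + 12)*(-13 + (L - I)) = (12 + L)*(-13 + L - I))
1/(736*m(1*(-4), t(-7, 0))) = 1/(736*(-156 + (1*(-4))**2 - (-4) - (-84)*0 - (-7*0)*1*(-4))) = 1/(736*(-156 + (-4)**2 - 1*(-4) - 12*0 - 1*0*(-4))) = 1/(736*(-156 + 16 + 4 + 0 + 0)) = (1/736)/(-136) = (1/736)*(-1/136) = -1/100096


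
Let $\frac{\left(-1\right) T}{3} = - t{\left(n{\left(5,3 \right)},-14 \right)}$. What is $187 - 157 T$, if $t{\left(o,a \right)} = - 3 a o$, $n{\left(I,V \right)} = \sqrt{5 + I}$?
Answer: $187 - 19782 \sqrt{10} \approx -62369.0$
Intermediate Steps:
$t{\left(o,a \right)} = - 3 a o$
$T = 126 \sqrt{10}$ ($T = - 3 \left(- \left(-3\right) \left(-14\right) \sqrt{5 + 5}\right) = - 3 \left(- \left(-3\right) \left(-14\right) \sqrt{10}\right) = - 3 \left(- 42 \sqrt{10}\right) = 126 \sqrt{10} \approx 398.45$)
$187 - 157 T = 187 - 157 \cdot 126 \sqrt{10} = 187 - 19782 \sqrt{10}$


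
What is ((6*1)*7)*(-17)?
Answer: -714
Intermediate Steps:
((6*1)*7)*(-17) = (6*7)*(-17) = 42*(-17) = -714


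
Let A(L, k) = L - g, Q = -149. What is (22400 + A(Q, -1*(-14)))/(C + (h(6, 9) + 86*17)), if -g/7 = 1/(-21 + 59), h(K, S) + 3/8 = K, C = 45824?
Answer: 3382180/7188327 ≈ 0.47051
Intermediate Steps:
h(K, S) = -3/8 + K
g = -7/38 (g = -7/(-21 + 59) = -7/38 ≈ -0.18421)
A(L, k) = 7/38 + L (A(L, k) = L - 1*(-7/38) = L + 7/38 = 7/38 + L)
(22400 + A(Q, -1*(-14)))/(C + (h(6, 9) + 86*17)) = (22400 + (7/38 - 149))/(45824 + ((-3/8 + 6) + 86*17)) = (22400 - 5655/38)/(45824 + (45/8 + 1462)) = 845545/(38*(45824 + 11741/8)) = 845545/(38*(378333/8)) = (845545/38)*(8/378333) = 3382180/7188327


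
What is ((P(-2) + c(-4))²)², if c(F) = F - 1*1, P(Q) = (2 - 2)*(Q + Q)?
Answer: 625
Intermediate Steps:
P(Q) = 0 (P(Q) = 0*(2*Q) = 0)
c(F) = -1 + F (c(F) = F - 1 = -1 + F)
((P(-2) + c(-4))²)² = ((0 + (-1 - 4))²)² = ((0 - 5)²)² = ((-5)²)² = 25² = 625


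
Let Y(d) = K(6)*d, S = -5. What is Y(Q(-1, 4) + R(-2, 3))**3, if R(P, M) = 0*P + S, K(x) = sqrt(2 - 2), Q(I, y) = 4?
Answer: 0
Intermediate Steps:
K(x) = 0 (K(x) = sqrt(0) = 0)
R(P, M) = -5 (R(P, M) = 0*P - 5 = 0 - 5 = -5)
Y(d) = 0 (Y(d) = 0*d = 0)
Y(Q(-1, 4) + R(-2, 3))**3 = 0**3 = 0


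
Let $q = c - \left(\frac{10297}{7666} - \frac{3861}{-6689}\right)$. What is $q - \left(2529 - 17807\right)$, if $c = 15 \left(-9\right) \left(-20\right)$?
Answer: $\frac{921775143713}{51277874} \approx 17976.0$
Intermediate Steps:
$c = 2700$ ($c = \left(-135\right) \left(-20\right) = 2700$)
$q = \frac{138351784741}{51277874}$ ($q = 2700 - \left(\frac{10297}{7666} - \frac{3861}{-6689}\right) = 2700 - \left(10297 \cdot \frac{1}{7666} - - \frac{3861}{6689}\right) = 2700 - \left(\frac{10297}{7666} + \frac{3861}{6689}\right) = 2700 - \frac{98475059}{51277874} = \frac{138351784741}{51277874} \approx 2698.1$)
$q - \left(2529 - 17807\right) = \frac{138351784741}{51277874} - \left(2529 - 17807\right) = \frac{138351784741}{51277874} - -15278 = \frac{138351784741}{51277874} + 15278 = \frac{921775143713}{51277874}$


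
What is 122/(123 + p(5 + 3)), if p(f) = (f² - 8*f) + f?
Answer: 122/131 ≈ 0.93130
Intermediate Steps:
p(f) = f² - 7*f
122/(123 + p(5 + 3)) = 122/(123 + (5 + 3)*(-7 + (5 + 3))) = 122/(123 + 8*(-7 + 8)) = 122/(123 + 8*1) = 122/(123 + 8) = 122/131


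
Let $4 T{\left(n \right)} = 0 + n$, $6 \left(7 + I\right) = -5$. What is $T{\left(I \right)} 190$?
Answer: $- \frac{4465}{12} \approx -372.08$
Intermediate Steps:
$I = - \frac{47}{6}$ ($I = -7 + \frac{1}{6} \left(-5\right) = -7 - \frac{5}{6} = - \frac{47}{6} \approx -7.8333$)
$T{\left(n \right)} = \frac{n}{4}$ ($T{\left(n \right)} = \frac{0 + n}{4} = \frac{n}{4}$)
$T{\left(I \right)} 190 = \frac{1}{4} \left(- \frac{47}{6}\right) 190 = \left(- \frac{47}{24}\right) 190 = - \frac{4465}{12}$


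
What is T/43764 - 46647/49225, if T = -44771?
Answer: -4245311783/2154282900 ≈ -1.9706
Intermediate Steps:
T/43764 - 46647/49225 = -44771/43764 - 46647/49225 = -4245311783/2154282900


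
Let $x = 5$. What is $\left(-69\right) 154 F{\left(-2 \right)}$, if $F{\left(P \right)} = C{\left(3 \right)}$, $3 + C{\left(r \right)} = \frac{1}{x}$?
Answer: $\frac{148764}{5} \approx 29753.0$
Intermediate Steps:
$C{\left(r \right)} = - \frac{14}{5}$ ($C{\left(r \right)} = -3 + \frac{1}{5} = - \frac{14}{5}$)
$F{\left(P \right)} = - \frac{14}{5}$
$\left(-69\right) 154 F{\left(-2 \right)} = \left(-69\right) 154 \left(- \frac{14}{5}\right) = \left(-10626\right) \left(- \frac{14}{5}\right) = \frac{148764}{5}$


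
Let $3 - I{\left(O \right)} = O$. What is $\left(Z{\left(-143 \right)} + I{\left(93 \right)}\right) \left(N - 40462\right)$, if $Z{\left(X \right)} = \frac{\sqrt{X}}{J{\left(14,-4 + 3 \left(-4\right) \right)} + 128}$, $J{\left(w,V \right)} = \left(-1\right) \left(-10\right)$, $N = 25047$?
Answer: $1387350 - \frac{15415 i \sqrt{143}}{138} \approx 1.3874 \cdot 10^{6} - 1335.8 i$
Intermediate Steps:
$I{\left(O \right)} = 3 - O$
$J{\left(w,V \right)} = 10$
$Z{\left(X \right)} = \frac{\sqrt{X}}{138}$ ($Z{\left(X \right)} = \frac{\sqrt{X}}{10 + 128} = \frac{\sqrt{X}}{138}$)
$\left(Z{\left(-143 \right)} + I{\left(93 \right)}\right) \left(N - 40462\right) = \left(\frac{\sqrt{-143}}{138} + \left(3 - 93\right)\right) \left(25047 - 40462\right) = \left(\frac{i \sqrt{143}}{138} + \left(3 - 93\right)\right) \left(-15415\right) = \left(\frac{i \sqrt{143}}{138} - 90\right) \left(-15415\right) = \left(-90 + \frac{i \sqrt{143}}{138}\right) \left(-15415\right) = 1387350 - \frac{15415 i \sqrt{143}}{138}$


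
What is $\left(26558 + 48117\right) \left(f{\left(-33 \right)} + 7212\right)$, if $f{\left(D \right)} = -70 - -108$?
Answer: $541393750$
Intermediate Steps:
$f{\left(D \right)} = 38$ ($f{\left(D \right)} = -70 + 108 = 38$)
$\left(26558 + 48117\right) \left(f{\left(-33 \right)} + 7212\right) = \left(26558 + 48117\right) \left(38 + 7212\right) = 74675 \cdot 7250 = 541393750$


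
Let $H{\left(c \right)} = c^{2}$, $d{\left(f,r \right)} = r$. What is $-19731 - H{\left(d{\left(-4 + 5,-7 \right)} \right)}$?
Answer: $-19780$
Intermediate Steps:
$-19731 - H{\left(d{\left(-4 + 5,-7 \right)} \right)} = -19731 - \left(-7\right)^{2} = -19731 - 49 = -19780$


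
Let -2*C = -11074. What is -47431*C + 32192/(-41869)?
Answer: -10995864872635/41869 ≈ -2.6263e+8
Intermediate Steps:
C = 5537 (C = -½*(-11074) = 5537)
-47431*C + 32192/(-41869) = -47431/(1/5537) + 32192/(-41869) = -47431/1/5537 + 32192*(-1/41869) = -47431*5537 - 32192/41869 = -262625447 - 32192/41869 = -10995864872635/41869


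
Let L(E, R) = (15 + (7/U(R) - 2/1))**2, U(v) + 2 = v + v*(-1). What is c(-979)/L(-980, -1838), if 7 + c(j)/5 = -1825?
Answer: -36640/361 ≈ -101.50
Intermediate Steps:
U(v) = -2 (U(v) = -2 + (v + v*(-1)) = -2 + (v - v) = -2 + 0 = -2)
c(j) = -9160 (c(j) = -35 + 5*(-1825) = -35 - 9125 = -9160)
L(E, R) = 361/4 (L(E, R) = (15 + (7/(-2) - 2/1))**2 = (15 + (7*(-1/2) - 2*1))**2 = (15 + (-7/2 - 2))**2 = (15 - 11/2)**2 = (19/2)**2 = 361/4)
c(-979)/L(-980, -1838) = -9160/361/4 = -9160*4/361 = -36640/361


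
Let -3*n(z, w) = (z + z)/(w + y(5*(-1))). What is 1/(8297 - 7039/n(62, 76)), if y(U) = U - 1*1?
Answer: 62/1253509 ≈ 4.9461e-5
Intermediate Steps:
y(U) = -1 + U (y(U) = U - 1 = -1 + U)
n(z, w) = -2*z/(3*(-6 + w)) (n(z, w) = -(z + z)/(3*(w + (-1 + 5*(-1)))) = -2*z/(3*(w + (-1 - 5))) = -2*z/(3*(w - 6)) = -2*z/(3*(-6 + w)))
1/(8297 - 7039/n(62, 76)) = 1/(8297 - 7039/((-2*62/(-18 + 3*76)))) = 1/(8297 - 7039/((-2*62/(-18 + 228)))) = 1/(8297 - 7039/((-2*62/210))) = 1/(8297 - 7039/((-2*62*1/210))) = 1/(8297 - 7039/(-62/105)) = 1/(8297 - 7039*(-105/62)) = 1/(8297 + 739095/62) = 1/(1253509/62) = 62/1253509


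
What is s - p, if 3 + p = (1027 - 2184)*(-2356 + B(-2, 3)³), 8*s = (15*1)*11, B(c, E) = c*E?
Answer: -23806243/8 ≈ -2.9758e+6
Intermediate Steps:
B(c, E) = E*c
s = 165/8 (s = ((15*1)*11)/8 = (15*11)/8 = (⅛)*165 = 165/8 ≈ 20.625)
p = 2975801 (p = -3 + (1027 - 2184)*(-2356 + (3*(-2))³) = -3 - 1157*(-2356 + (-6)³) = -3 - 1157*(-2356 - 216) = -3 - 1157*(-2572) = -3 + 2975804 = 2975801)
s - p = 165/8 - 1*2975801 = 165/8 - 2975801 = -23806243/8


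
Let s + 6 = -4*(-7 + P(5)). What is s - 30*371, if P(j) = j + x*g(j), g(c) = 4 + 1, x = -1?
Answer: -11108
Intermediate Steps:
g(c) = 5
P(j) = -5 + j (P(j) = j - 1*5 = j - 5 = -5 + j)
s = 22 (s = -6 - 4*(-7 + (-5 + 5)) = -6 - 4*(-7 + 0) = -6 - 4*(-7) = -6 + 28 = 22)
s - 30*371 = 22 - 30*371 = 22 - 11130 = -11108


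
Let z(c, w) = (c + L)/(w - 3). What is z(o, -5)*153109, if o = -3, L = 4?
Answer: -153109/8 ≈ -19139.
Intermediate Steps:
z(c, w) = (4 + c)/(-3 + w) (z(c, w) = (c + 4)/(w - 3) = (4 + c)/(-3 + w))
z(o, -5)*153109 = ((4 - 3)/(-3 - 5))*153109 = (1/(-8))*153109 = -⅛*1*153109 = -⅛*153109 = -153109/8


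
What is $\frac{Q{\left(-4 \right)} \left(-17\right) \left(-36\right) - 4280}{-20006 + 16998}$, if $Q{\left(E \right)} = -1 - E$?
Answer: $\frac{13}{16} \approx 0.8125$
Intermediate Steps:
$\frac{Q{\left(-4 \right)} \left(-17\right) \left(-36\right) - 4280}{-20006 + 16998} = \frac{\left(-1 - -4\right) \left(-17\right) \left(-36\right) - 4280}{-20006 + 16998} = \frac{\left(-1 + 4\right) \left(-17\right) \left(-36\right) - 4280}{-3008} = \left(3 \left(-17\right) \left(-36\right) - 4280\right) \left(- \frac{1}{3008}\right) = \left(\left(-51\right) \left(-36\right) - 4280\right) \left(- \frac{1}{3008}\right) = \left(1836 - 4280\right) \left(- \frac{1}{3008}\right) = \left(-2444\right) \left(- \frac{1}{3008}\right) = \frac{13}{16}$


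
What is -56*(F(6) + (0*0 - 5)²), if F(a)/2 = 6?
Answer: -2072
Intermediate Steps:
F(a) = 12 (F(a) = 2*6 = 12)
-56*(F(6) + (0*0 - 5)²) = -56*(12 + (0*0 - 5)²) = -56*(12 + (0 - 5)²) = -56*(12 + (-5)²) = -56*(12 + 25) = -56*37 = -2072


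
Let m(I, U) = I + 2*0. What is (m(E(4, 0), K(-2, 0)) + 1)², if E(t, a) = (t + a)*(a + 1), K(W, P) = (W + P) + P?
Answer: 25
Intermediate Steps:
K(W, P) = W + 2*P (K(W, P) = (P + W) + P = W + 2*P)
E(t, a) = (1 + a)*(a + t) (E(t, a) = (a + t)*(1 + a) = (1 + a)*(a + t))
m(I, U) = I (m(I, U) = I + 0 = I)
(m(E(4, 0), K(-2, 0)) + 1)² = ((0 + 4 + 0² + 0*4) + 1)² = ((0 + 4 + 0 + 0) + 1)² = (4 + 1)² = 5² = 25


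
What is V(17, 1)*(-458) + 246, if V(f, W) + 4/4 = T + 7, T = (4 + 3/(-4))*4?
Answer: -8456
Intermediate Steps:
T = 13 (T = (4 + 3*(-¼))*4 = (4 - ¾)*4 = (13/4)*4 = 13)
V(f, W) = 19 (V(f, W) = -1 + (13 + 7) = -1 + 20 = 19)
V(17, 1)*(-458) + 246 = 19*(-458) + 246 = -8702 + 246 = -8456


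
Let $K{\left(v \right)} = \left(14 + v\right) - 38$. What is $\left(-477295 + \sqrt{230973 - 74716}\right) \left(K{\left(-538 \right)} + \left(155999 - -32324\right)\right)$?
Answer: $-89617386495 + 187761 \sqrt{156257} \approx -8.9543 \cdot 10^{10}$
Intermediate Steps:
$K{\left(v \right)} = -24 + v$
$\left(-477295 + \sqrt{230973 - 74716}\right) \left(K{\left(-538 \right)} + \left(155999 - -32324\right)\right) = \left(-477295 + \sqrt{230973 - 74716}\right) \left(\left(-24 - 538\right) + \left(155999 - -32324\right)\right) = \left(-477295 + \sqrt{156257}\right) \left(-562 + \left(155999 + 32324\right)\right) = \left(-477295 + \sqrt{156257}\right) \left(-562 + 188323\right) = \left(-477295 + \sqrt{156257}\right) 187761 = -89617386495 + 187761 \sqrt{156257}$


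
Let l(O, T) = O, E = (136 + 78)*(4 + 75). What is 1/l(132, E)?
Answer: 1/132 ≈ 0.0075758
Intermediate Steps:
E = 16906 (E = 214*79 = 16906)
1/l(132, E) = 1/132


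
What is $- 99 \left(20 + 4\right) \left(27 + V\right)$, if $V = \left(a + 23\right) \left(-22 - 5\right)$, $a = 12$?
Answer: $2181168$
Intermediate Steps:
$V = -945$ ($V = \left(12 + 23\right) \left(-22 - 5\right) = 35 \left(-27\right) = -945$)
$- 99 \left(20 + 4\right) \left(27 + V\right) = - 99 \left(20 + 4\right) \left(27 - 945\right) = - 99 \cdot 24 \left(-918\right) = \left(-99\right) \left(-22032\right) = 2181168$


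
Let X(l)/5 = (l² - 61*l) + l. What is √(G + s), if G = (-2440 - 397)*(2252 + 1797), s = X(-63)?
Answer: 2*I*√2862067 ≈ 3383.5*I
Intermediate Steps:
X(l) = -300*l + 5*l² (X(l) = 5*((l² - 61*l) + l) = 5*(l² - 60*l) = -300*l + 5*l²)
s = 38745 (s = 5*(-63)*(-60 - 63) = 5*(-63)*(-123) = 38745)
G = -11487013 (G = -2837*4049 = -11487013)
√(G + s) = √(-11487013 + 38745) = √(-11448268) = 2*I*√2862067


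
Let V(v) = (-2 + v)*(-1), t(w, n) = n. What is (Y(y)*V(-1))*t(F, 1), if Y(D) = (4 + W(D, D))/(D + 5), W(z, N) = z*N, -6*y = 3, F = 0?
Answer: 17/6 ≈ 2.8333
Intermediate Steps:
y = -½ (y = -⅙*3 = -½ ≈ -0.50000)
W(z, N) = N*z
V(v) = 2 - v
Y(D) = (4 + D²)/(5 + D) (Y(D) = (4 + D*D)/(D + 5) = (4 + D²)/(5 + D))
(Y(y)*V(-1))*t(F, 1) = (((4 + (-½)²)/(5 - ½))*(2 - 1*(-1)))*1 = (((4 + ¼)/(9/2))*(2 + 1))*1 = (((2/9)*(17/4))*3)*1 = ((17/18)*3)*1 = (17/6)*1 = 17/6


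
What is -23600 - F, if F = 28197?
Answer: -51797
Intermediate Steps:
-23600 - F = -23600 - 1*28197 = -23600 - 28197 = -51797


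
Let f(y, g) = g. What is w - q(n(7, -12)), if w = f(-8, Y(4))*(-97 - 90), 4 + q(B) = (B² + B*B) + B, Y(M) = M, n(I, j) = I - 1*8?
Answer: -745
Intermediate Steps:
n(I, j) = -8 + I (n(I, j) = I - 8 = -8 + I)
q(B) = -4 + B + 2*B² (q(B) = -4 + ((B² + B*B) + B) = -4 + ((B² + B²) + B) = -4 + (2*B² + B) = -4 + (B + 2*B²) = -4 + B + 2*B²)
w = -748 (w = 4*(-97 - 90) = 4*(-187) = -748)
w - q(n(7, -12)) = -748 - (-4 + (-8 + 7) + 2*(-8 + 7)²) = -748 - (-4 - 1 + 2*(-1)²) = -748 - (-4 - 1 + 2*1) = -748 - (-4 - 1 + 2) = -748 - 1*(-3) = -748 + 3 = -745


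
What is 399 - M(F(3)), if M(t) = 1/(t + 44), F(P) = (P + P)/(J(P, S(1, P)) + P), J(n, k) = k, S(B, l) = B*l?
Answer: 17954/45 ≈ 398.98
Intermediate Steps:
F(P) = 1 (F(P) = (P + P)/(1*P + P) = (2*P)/(P + P) = (2*P)/((2*P)) = (2*P)*(1/(2*P)) = 1)
M(t) = 1/(44 + t)
399 - M(F(3)) = 399 - 1/(44 + 1) = 399 - 1/45 = 17954/45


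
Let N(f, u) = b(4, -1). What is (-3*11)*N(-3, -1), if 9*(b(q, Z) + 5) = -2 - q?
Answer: 187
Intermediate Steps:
b(q, Z) = -47/9 - q/9 (b(q, Z) = -5 + (-2 - q)/9 = -5 + (-2/9 - q/9) = -47/9 - q/9)
N(f, u) = -17/3 (N(f, u) = -47/9 - ⅑*4 = -47/9 - 4/9 = -17/3)
(-3*11)*N(-3, -1) = -3*11*(-17/3) = -33*(-17/3) = 187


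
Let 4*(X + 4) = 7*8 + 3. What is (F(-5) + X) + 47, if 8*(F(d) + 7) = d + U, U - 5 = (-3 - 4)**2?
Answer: 455/8 ≈ 56.875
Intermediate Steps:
U = 54 (U = 5 + (-3 - 4)**2 = 5 + (-7)**2 = 5 + 49 = 54)
F(d) = -1/4 + d/8 (F(d) = -7 + (d + 54)/8 = -7 + (54 + d)/8 = -7 + (27/4 + d/8) = -1/4 + d/8)
X = 43/4 (X = -4 + (7*8 + 3)/4 = -4 + (56 + 3)/4 = -4 + (1/4)*59 = -4 + 59/4 = 43/4 ≈ 10.750)
(F(-5) + X) + 47 = ((-1/4 + (1/8)*(-5)) + 43/4) + 47 = ((-1/4 - 5/8) + 43/4) + 47 = (-7/8 + 43/4) + 47 = 79/8 + 47 = 455/8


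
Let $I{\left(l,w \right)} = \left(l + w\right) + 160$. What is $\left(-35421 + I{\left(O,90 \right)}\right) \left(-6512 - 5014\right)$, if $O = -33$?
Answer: $405761304$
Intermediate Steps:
$I{\left(l,w \right)} = 160 + l + w$
$\left(-35421 + I{\left(O,90 \right)}\right) \left(-6512 - 5014\right) = \left(-35421 + \left(160 - 33 + 90\right)\right) \left(-6512 - 5014\right) = \left(-35421 + 217\right) \left(-11526\right) = \left(-35204\right) \left(-11526\right) = 405761304$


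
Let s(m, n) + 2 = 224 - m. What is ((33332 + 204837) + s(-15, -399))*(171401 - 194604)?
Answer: -5531734418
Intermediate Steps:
s(m, n) = 222 - m (s(m, n) = -2 + (224 - m) = 222 - m)
((33332 + 204837) + s(-15, -399))*(171401 - 194604) = ((33332 + 204837) + (222 - 1*(-15)))*(171401 - 194604) = (238169 + (222 + 15))*(-23203) = (238169 + 237)*(-23203) = 238406*(-23203) = -5531734418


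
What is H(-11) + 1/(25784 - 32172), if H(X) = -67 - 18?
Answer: -542981/6388 ≈ -85.000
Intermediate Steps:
H(X) = -85
H(-11) + 1/(25784 - 32172) = -85 + 1/(25784 - 32172) = -85 + 1/(-6388) = -85 - 1/6388 = -542981/6388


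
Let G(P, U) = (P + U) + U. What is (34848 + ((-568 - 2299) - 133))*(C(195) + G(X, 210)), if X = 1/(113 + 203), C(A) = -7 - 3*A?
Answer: -432742662/79 ≈ -5.4778e+6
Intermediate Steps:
X = 1/316 ≈ 0.0031646
G(P, U) = P + 2*U
(34848 + ((-568 - 2299) - 133))*(C(195) + G(X, 210)) = (34848 + ((-568 - 2299) - 133))*((-7 - 3*195) + (1/316 + 2*210)) = (34848 + (-2867 - 133))*((-7 - 585) + (1/316 + 420)) = (34848 - 3000)*(-592 + 132721/316) = 31848*(-54351/316) = -432742662/79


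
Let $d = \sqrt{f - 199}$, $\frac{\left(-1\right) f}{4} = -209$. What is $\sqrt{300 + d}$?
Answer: $\sqrt{300 + 7 \sqrt{13}} \approx 18.034$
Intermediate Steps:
$f = 836$ ($f = \left(-4\right) \left(-209\right) = 836$)
$d = 7 \sqrt{13}$ ($d = \sqrt{836 - 199} = \sqrt{637} = 7 \sqrt{13} \approx 25.239$)
$\sqrt{300 + d} = \sqrt{300 + 7 \sqrt{13}}$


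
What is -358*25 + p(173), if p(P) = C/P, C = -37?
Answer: -1548387/173 ≈ -8950.2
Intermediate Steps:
p(P) = -37/P
-358*25 + p(173) = -358*25 - 37/173 = -8950 - 37*1/173 = -8950 - 37/173 = -1548387/173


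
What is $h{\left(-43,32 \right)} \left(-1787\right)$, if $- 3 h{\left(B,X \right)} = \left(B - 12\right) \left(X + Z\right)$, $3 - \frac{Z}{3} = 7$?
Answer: $- \frac{1965700}{3} \approx -6.5523 \cdot 10^{5}$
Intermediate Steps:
$Z = -12$ ($Z = 9 - 21 = -12$)
$h{\left(B,X \right)} = - \frac{\left(-12 + B\right) \left(-12 + X\right)}{3}$ ($h{\left(B,X \right)} = - \frac{\left(B - 12\right) \left(X - 12\right)}{3} = - \frac{\left(-12 + B\right) \left(-12 + X\right)}{3}$)
$h{\left(-43,32 \right)} \left(-1787\right) = \left(-48 + 4 \left(-43\right) + 4 \cdot 32 - \left(- \frac{43}{3}\right) 32\right) \left(-1787\right) = \left(-48 - 172 + 128 + \frac{1376}{3}\right) \left(-1787\right) = \frac{1100}{3} \left(-1787\right) = - \frac{1965700}{3}$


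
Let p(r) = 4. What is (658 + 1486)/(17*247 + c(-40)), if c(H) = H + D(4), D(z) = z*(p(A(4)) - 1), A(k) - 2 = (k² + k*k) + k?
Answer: 2144/4171 ≈ 0.51403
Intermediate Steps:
A(k) = 2 + k + 2*k² (A(k) = 2 + ((k² + k*k) + k) = 2 + ((k² + k²) + k) = 2 + (2*k² + k) = 2 + (k + 2*k²) = 2 + k + 2*k²)
D(z) = 3*z (D(z) = z*(4 - 1) = z*3 = 3*z)
c(H) = 12 + H (c(H) = H + 3*4 = H + 12 = 12 + H)
(658 + 1486)/(17*247 + c(-40)) = (658 + 1486)/(17*247 + (12 - 40)) = 2144/(4199 - 28) = 2144/4171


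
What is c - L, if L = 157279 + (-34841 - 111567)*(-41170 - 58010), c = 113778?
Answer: -14520788941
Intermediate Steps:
L = 14520902719 (L = 157279 - 146408*(-99180) = 157279 + 14520745440 = 14520902719)
c - L = 113778 - 1*14520902719 = 113778 - 14520902719 = -14520788941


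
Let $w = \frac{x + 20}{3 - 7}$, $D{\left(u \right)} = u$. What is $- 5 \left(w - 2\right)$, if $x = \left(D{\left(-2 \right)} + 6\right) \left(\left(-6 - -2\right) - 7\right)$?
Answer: $-20$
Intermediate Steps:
$x = -44$ ($x = \left(-2 + 6\right) \left(\left(-6 - -2\right) - 7\right) = 4 \left(\left(-6 + 2\right) - 7\right) = 4 \left(-4 - 7\right) = 4 \left(-11\right) = -44$)
$w = 6$ ($w = \frac{-44 + 20}{3 - 7} = - \frac{24}{-4} = \left(-24\right) \left(- \frac{1}{4}\right) = 6$)
$- 5 \left(w - 2\right) = - 5 \left(6 - 2\right) = \left(-5\right) 4 = -20$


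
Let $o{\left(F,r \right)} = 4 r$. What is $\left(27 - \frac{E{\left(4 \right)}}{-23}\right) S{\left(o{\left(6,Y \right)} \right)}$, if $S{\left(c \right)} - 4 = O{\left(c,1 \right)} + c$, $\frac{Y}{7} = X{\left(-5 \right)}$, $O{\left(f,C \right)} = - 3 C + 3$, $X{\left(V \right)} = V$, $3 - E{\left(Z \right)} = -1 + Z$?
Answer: $-3672$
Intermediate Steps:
$E{\left(Z \right)} = 4 - Z$ ($E{\left(Z \right)} = 3 - \left(-1 + Z\right) = 4 - Z$)
$O{\left(f,C \right)} = 3 - 3 C$
$Y = -35$ ($Y = 7 \left(-5\right) = -35$)
$S{\left(c \right)} = 4 + c$ ($S{\left(c \right)} = 4 + \left(\left(3 - 3\right) + c\right) = 4 + \left(0 + c\right) = 4 + c$)
$\left(27 - \frac{E{\left(4 \right)}}{-23}\right) S{\left(o{\left(6,Y \right)} \right)} = \left(27 - \frac{4 - 4}{-23}\right) \left(4 + 4 \left(-35\right)\right) = \left(27 - \left(4 - 4\right) \left(- \frac{1}{23}\right)\right) \left(4 - 140\right) = \left(27 - 0 \left(- \frac{1}{23}\right)\right) \left(-136\right) = \left(27 - 0\right) \left(-136\right) = \left(27 + 0\right) \left(-136\right) = 27 \left(-136\right) = -3672$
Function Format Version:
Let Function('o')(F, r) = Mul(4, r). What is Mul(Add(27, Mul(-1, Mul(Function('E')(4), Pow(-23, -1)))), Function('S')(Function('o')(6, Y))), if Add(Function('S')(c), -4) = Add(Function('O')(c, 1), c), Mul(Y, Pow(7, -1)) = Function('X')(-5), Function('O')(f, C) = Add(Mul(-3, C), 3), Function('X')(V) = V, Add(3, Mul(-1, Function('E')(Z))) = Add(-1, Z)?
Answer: -3672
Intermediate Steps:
Function('E')(Z) = Add(4, Mul(-1, Z)) (Function('E')(Z) = Add(3, Mul(-1, Add(-1, Z))) = Add(3, Add(1, Mul(-1, Z))) = Add(4, Mul(-1, Z)))
Function('O')(f, C) = Add(3, Mul(-3, C))
Y = -35 (Y = Mul(7, -5) = -35)
Function('S')(c) = Add(4, c) (Function('S')(c) = Add(4, Add(Add(3, Mul(-3, 1)), c)) = Add(4, Add(Add(3, -3), c)) = Add(4, Add(0, c)) = Add(4, c))
Mul(Add(27, Mul(-1, Mul(Function('E')(4), Pow(-23, -1)))), Function('S')(Function('o')(6, Y))) = Mul(Add(27, Mul(-1, Mul(Add(4, Mul(-1, 4)), Pow(-23, -1)))), Add(4, Mul(4, -35))) = Mul(Add(27, Mul(-1, Mul(Add(4, -4), Rational(-1, 23)))), Add(4, -140)) = Mul(Add(27, Mul(-1, Mul(0, Rational(-1, 23)))), -136) = Mul(Add(27, Mul(-1, 0)), -136) = Mul(Add(27, 0), -136) = Mul(27, -136) = -3672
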